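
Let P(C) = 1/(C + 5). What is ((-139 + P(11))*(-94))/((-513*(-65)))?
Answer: 47/120 ≈ 0.39167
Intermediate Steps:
P(C) = 1/(5 + C)
((-139 + P(11))*(-94))/((-513*(-65))) = ((-139 + 1/(5 + 11))*(-94))/((-513*(-65))) = ((-139 + 1/16)*(-94))/33345 = ((-139 + 1/16)*(-94))*(1/33345) = -2223/16*(-94)*(1/33345) = (104481/8)*(1/33345) = 47/120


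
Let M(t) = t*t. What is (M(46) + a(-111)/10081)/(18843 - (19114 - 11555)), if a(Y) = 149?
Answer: 21331545/113754004 ≈ 0.18752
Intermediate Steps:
M(t) = t**2
(M(46) + a(-111)/10081)/(18843 - (19114 - 11555)) = (46**2 + 149/10081)/(18843 - (19114 - 11555)) = (2116 + 149*(1/10081))/(18843 - 1*7559) = (2116 + 149/10081)/(18843 - 7559) = (21331545/10081)/11284 = (21331545/10081)*(1/11284) = 21331545/113754004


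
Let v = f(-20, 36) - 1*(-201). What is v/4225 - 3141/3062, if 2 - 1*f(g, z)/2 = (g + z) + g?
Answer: -12618519/12936950 ≈ -0.97539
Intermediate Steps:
f(g, z) = 4 - 4*g - 2*z (f(g, z) = 4 - 2*((g + z) + g) = 4 - 2*(z + 2*g) = 4 + (-4*g - 2*z) = 4 - 4*g - 2*z)
v = 213 (v = (4 - 4*(-20) - 2*36) - 1*(-201) = (4 + 80 - 72) + 201 = 12 + 201 = 213)
v/4225 - 3141/3062 = 213/4225 - 3141/3062 = -12618519/12936950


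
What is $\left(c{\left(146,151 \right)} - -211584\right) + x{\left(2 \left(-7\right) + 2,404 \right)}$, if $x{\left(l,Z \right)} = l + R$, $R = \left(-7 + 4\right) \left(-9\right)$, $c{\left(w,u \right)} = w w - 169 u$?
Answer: $207396$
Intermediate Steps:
$c{\left(w,u \right)} = w^{2} - 169 u$
$R = 27$ ($R = \left(-3\right) \left(-9\right) = 27$)
$x{\left(l,Z \right)} = 27 + l$ ($x{\left(l,Z \right)} = l + 27 = 27 + l$)
$\left(c{\left(146,151 \right)} - -211584\right) + x{\left(2 \left(-7\right) + 2,404 \right)} = \left(\left(146^{2} - 25519\right) - -211584\right) + \left(27 + \left(2 \left(-7\right) + 2\right)\right) = \left(\left(21316 - 25519\right) + 211584\right) + \left(27 + \left(-14 + 2\right)\right) = \left(-4203 + 211584\right) + \left(27 - 12\right) = 207381 + 15 = 207396$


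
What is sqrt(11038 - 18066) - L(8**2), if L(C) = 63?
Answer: -63 + 2*I*sqrt(1757) ≈ -63.0 + 83.833*I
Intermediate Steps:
sqrt(11038 - 18066) - L(8**2) = sqrt(11038 - 18066) - 1*63 = sqrt(-7028) - 63 = 2*I*sqrt(1757) - 63 = -63 + 2*I*sqrt(1757)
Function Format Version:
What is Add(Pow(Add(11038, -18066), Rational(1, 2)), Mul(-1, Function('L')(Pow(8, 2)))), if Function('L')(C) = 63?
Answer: Add(-63, Mul(2, I, Pow(1757, Rational(1, 2)))) ≈ Add(-63.000, Mul(83.833, I))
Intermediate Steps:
Add(Pow(Add(11038, -18066), Rational(1, 2)), Mul(-1, Function('L')(Pow(8, 2)))) = Add(Pow(Add(11038, -18066), Rational(1, 2)), Mul(-1, 63)) = Add(Pow(-7028, Rational(1, 2)), -63) = Add(Mul(2, I, Pow(1757, Rational(1, 2))), -63) = Add(-63, Mul(2, I, Pow(1757, Rational(1, 2))))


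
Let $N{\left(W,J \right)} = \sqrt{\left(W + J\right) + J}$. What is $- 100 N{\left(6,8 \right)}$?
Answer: $- 100 \sqrt{22} \approx -469.04$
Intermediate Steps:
$N{\left(W,J \right)} = \sqrt{W + 2 J}$ ($N{\left(W,J \right)} = \sqrt{\left(J + W\right) + J} = \sqrt{W + 2 J}$)
$- 100 N{\left(6,8 \right)} = - 100 \sqrt{6 + 2 \cdot 8} = - 100 \sqrt{6 + 16} = - 100 \sqrt{22}$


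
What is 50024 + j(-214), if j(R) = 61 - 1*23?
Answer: 50062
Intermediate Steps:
j(R) = 38 (j(R) = 61 - 23 = 38)
50024 + j(-214) = 50024 + 38 = 50062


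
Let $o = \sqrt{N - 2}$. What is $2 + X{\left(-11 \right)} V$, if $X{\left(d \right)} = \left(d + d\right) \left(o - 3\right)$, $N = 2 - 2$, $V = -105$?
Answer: $-6928 + 2310 i \sqrt{2} \approx -6928.0 + 3266.8 i$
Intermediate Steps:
$N = 0$
$o = i \sqrt{2}$ ($o = \sqrt{0 - 2} = \sqrt{-2} = i \sqrt{2} \approx 1.4142 i$)
$X{\left(d \right)} = 2 d \left(-3 + i \sqrt{2}\right)$ ($X{\left(d \right)} = \left(d + d\right) \left(i \sqrt{2} - 3\right) = 2 d \left(-3 + i \sqrt{2}\right)$)
$2 + X{\left(-11 \right)} V = 2 + 2 \left(-11\right) \left(-3 + i \sqrt{2}\right) \left(-105\right) = 2 + \left(66 - 22 i \sqrt{2}\right) \left(-105\right) = 2 - \left(6930 - 2310 i \sqrt{2}\right) = -6928 + 2310 i \sqrt{2}$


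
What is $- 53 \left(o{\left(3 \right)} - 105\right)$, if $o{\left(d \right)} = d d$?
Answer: $5088$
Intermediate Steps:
$o{\left(d \right)} = d^{2}$
$- 53 \left(o{\left(3 \right)} - 105\right) = - 53 \left(3^{2} - 105\right) = - 53 \left(9 - 105\right) = \left(-53\right) \left(-96\right) = 5088$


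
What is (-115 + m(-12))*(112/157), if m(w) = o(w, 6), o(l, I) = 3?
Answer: -12544/157 ≈ -79.898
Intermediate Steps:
m(w) = 3
(-115 + m(-12))*(112/157) = (-115 + 3)*(112/157) = -12544/157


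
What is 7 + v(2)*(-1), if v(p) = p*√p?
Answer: 7 - 2*√2 ≈ 4.1716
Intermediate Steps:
v(p) = p^(3/2)
7 + v(2)*(-1) = 7 + 2^(3/2)*(-1) = 7 + (2*√2)*(-1) = 7 - 2*√2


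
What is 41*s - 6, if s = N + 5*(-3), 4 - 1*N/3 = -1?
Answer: -6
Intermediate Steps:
N = 15 (N = 12 - 3*(-1) = 12 + 3 = 15)
s = 0 (s = 15 + 5*(-3) = 15 - 15 = 0)
41*s - 6 = 41*0 - 6 = 0 - 6 = -6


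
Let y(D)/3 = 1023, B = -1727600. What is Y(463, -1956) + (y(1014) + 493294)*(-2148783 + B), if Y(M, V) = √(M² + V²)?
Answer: -1924093095029 + √4040305 ≈ -1.9241e+12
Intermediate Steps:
y(D) = 3069 (y(D) = 3*1023 = 3069)
Y(463, -1956) + (y(1014) + 493294)*(-2148783 + B) = √(463² + (-1956)²) + (3069 + 493294)*(-2148783 - 1727600) = √(214369 + 3825936) + 496363*(-3876383) = √4040305 - 1924093095029 = -1924093095029 + √4040305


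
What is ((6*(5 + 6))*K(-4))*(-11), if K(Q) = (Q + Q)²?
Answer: -46464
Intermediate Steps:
K(Q) = 4*Q² (K(Q) = (2*Q)² = 4*Q²)
((6*(5 + 6))*K(-4))*(-11) = ((6*(5 + 6))*(4*(-4)²))*(-11) = ((6*11)*(4*16))*(-11) = (66*64)*(-11) = 4224*(-11) = -46464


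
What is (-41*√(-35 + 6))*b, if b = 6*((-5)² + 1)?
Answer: -6396*I*√29 ≈ -34444.0*I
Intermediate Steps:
b = 156 (b = 6*(25 + 1) = 6*26 = 156)
(-41*√(-35 + 6))*b = -41*√(-35 + 6)*156 = -41*I*√29*156 = -6396*I*√29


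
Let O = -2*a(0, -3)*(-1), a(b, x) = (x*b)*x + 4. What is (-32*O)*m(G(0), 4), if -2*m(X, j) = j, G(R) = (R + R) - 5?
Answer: 512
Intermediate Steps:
G(R) = -5 + 2*R (G(R) = 2*R - 5 = -5 + 2*R)
m(X, j) = -j/2
a(b, x) = 4 + b*x² (a(b, x) = (b*x)*x + 4 = b*x² + 4 = 4 + b*x²)
O = 8 (O = -2*(4 + 0*(-3)²)*(-1) = -2*(4 + 0*9)*(-1) = -2*(4 + 0)*(-1) = -2*4*(-1) = -8*(-1) = 8)
(-32*O)*m(G(0), 4) = (-32*8)*(-½*4) = -256*(-2) = 512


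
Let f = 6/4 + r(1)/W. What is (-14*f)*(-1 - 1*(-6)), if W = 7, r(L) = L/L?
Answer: -115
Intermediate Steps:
r(L) = 1
f = 23/14 (f = 6/4 + 1/7 = 6*(¼) + 1*(⅐) = 3/2 + ⅐ = 23/14 ≈ 1.6429)
(-14*f)*(-1 - 1*(-6)) = (-14*23/14)*(-1 - 1*(-6)) = -23*(-1 + 6) = -23*5 = -115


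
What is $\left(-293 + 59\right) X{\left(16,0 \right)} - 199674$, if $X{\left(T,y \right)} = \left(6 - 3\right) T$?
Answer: $-210906$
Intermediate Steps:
$X{\left(T,y \right)} = 3 T$
$\left(-293 + 59\right) X{\left(16,0 \right)} - 199674 = \left(-293 + 59\right) 3 \cdot 16 - 199674 = \left(-234\right) 48 - 199674 = -11232 - 199674 = -210906$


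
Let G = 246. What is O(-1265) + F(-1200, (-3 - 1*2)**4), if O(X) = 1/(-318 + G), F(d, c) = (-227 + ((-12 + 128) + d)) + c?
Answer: -49393/72 ≈ -686.01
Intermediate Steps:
F(d, c) = -111 + c + d (F(d, c) = (-227 + (116 + d)) + c = (-111 + d) + c = -111 + c + d)
O(X) = -1/72 (O(X) = 1/(-318 + 246) = 1/(-72) = -1/72)
O(-1265) + F(-1200, (-3 - 1*2)**4) = -1/72 + (-111 + (-3 - 1*2)**4 - 1200) = -1/72 + (-111 + (-3 - 2)**4 - 1200) = -1/72 + (-111 + (-5)**4 - 1200) = -1/72 + (-111 + 625 - 1200) = -1/72 - 686 = -49393/72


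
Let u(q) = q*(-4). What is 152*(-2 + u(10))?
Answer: -6384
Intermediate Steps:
u(q) = -4*q
152*(-2 + u(10)) = 152*(-2 - 4*10) = 152*(-2 - 40) = 152*(-42) = -6384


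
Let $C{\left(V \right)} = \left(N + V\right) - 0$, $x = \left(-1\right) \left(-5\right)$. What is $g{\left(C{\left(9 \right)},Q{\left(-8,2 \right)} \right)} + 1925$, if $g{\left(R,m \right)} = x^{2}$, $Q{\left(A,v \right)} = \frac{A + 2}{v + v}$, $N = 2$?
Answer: $1950$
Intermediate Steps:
$x = 5$
$Q{\left(A,v \right)} = \frac{2 + A}{2 v}$
$C{\left(V \right)} = 2 + V$ ($C{\left(V \right)} = \left(2 + V\right) - 0 = \left(2 + V\right) + 0 = 2 + V$)
$g{\left(R,m \right)} = 25$ ($g{\left(R,m \right)} = 5^{2} = 25$)
$g{\left(C{\left(9 \right)},Q{\left(-8,2 \right)} \right)} + 1925 = 25 + 1925 = 1950$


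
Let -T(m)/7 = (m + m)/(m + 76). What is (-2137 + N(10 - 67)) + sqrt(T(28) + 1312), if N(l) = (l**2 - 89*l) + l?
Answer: 6128 + sqrt(221091)/13 ≈ 6164.2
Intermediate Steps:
T(m) = -14*m/(76 + m) (T(m) = -7*(m + m)/(m + 76) = -7*2*m/(76 + m) = -14*m/(76 + m))
N(l) = l**2 - 88*l
(-2137 + N(10 - 67)) + sqrt(T(28) + 1312) = (-2137 + (10 - 67)*(-88 + (10 - 67))) + sqrt(-14*28/(76 + 28) + 1312) = (-2137 - 57*(-88 - 57)) + sqrt(-14*28/104 + 1312) = (-2137 - 57*(-145)) + sqrt(-14*28*1/104 + 1312) = (-2137 + 8265) + sqrt(-49/13 + 1312) = 6128 + sqrt(17007/13) = 6128 + sqrt(221091)/13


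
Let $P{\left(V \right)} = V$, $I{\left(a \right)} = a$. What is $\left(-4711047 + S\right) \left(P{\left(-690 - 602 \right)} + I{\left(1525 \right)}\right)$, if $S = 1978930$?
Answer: $-636583261$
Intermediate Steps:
$\left(-4711047 + S\right) \left(P{\left(-690 - 602 \right)} + I{\left(1525 \right)}\right) = \left(-4711047 + 1978930\right) \left(\left(-690 - 602\right) + 1525\right) = - 2732117 \left(\left(-690 - 602\right) + 1525\right) = - 2732117 \left(-1292 + 1525\right) = \left(-2732117\right) 233 = -636583261$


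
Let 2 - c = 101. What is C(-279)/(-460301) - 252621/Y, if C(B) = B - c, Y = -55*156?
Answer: 38761081107/1316460860 ≈ 29.443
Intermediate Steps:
c = -99 (c = 2 - 1*101 = 2 - 101 = -99)
Y = -8580
C(B) = 99 + B (C(B) = B - 1*(-99) = B + 99 = 99 + B)
C(-279)/(-460301) - 252621/Y = (99 - 279)/(-460301) - 252621/(-8580) = -180*(-1/460301) - 252621*(-1/8580) = 180/460301 + 84207/2860 = 38761081107/1316460860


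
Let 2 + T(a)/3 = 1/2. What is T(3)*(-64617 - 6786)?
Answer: 642627/2 ≈ 3.2131e+5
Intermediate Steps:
T(a) = -9/2 (T(a) = -6 + 3/2 = -9/2)
T(3)*(-64617 - 6786) = -9*(-64617 - 6786)/2 = -9/2*(-71403) = 642627/2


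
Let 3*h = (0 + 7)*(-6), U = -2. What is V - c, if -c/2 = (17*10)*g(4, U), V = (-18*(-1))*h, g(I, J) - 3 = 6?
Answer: 2808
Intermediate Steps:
g(I, J) = 9 (g(I, J) = 3 + 6 = 9)
h = -14 (h = ((0 + 7)*(-6))/3 = (7*(-6))/3 = (⅓)*(-42) = -14)
V = -252 (V = -18*(-1)*(-14) = 18*(-14) = -252)
c = -3060 (c = -2*17*10*9 = -340*9 = -2*1530 = -3060)
V - c = -252 - 1*(-3060) = -252 + 3060 = 2808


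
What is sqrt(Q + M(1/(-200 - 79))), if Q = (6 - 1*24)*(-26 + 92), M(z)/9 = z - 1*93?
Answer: 2*I*sqrt(486514)/31 ≈ 45.0*I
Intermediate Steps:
M(z) = -837 + 9*z (M(z) = 9*(z - 1*93) = 9*(z - 93) = 9*(-93 + z) = -837 + 9*z)
Q = -1188 (Q = (6 - 24)*66 = -18*66 = -1188)
sqrt(Q + M(1/(-200 - 79))) = sqrt(-1188 + (-837 + 9/(-200 - 79))) = sqrt(-1188 + (-837 + 9/(-279))) = sqrt(-1188 + (-837 + 9*(-1/279))) = sqrt(-1188 + (-837 - 1/31)) = sqrt(-1188 - 25948/31) = sqrt(-62776/31) = 2*I*sqrt(486514)/31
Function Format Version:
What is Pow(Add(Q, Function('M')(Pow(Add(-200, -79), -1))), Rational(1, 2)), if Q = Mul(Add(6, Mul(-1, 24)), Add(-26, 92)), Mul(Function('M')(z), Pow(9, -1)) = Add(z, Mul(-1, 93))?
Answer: Mul(Rational(2, 31), I, Pow(486514, Rational(1, 2))) ≈ Mul(45.000, I)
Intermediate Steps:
Function('M')(z) = Add(-837, Mul(9, z)) (Function('M')(z) = Mul(9, Add(z, Mul(-1, 93))) = Mul(9, Add(z, -93)) = Mul(9, Add(-93, z)) = Add(-837, Mul(9, z)))
Q = -1188 (Q = Mul(Add(6, -24), 66) = Mul(-18, 66) = -1188)
Pow(Add(Q, Function('M')(Pow(Add(-200, -79), -1))), Rational(1, 2)) = Pow(Add(-1188, Add(-837, Mul(9, Pow(Add(-200, -79), -1)))), Rational(1, 2)) = Pow(Add(-1188, Add(-837, Mul(9, Pow(-279, -1)))), Rational(1, 2)) = Pow(Add(-1188, Add(-837, Mul(9, Rational(-1, 279)))), Rational(1, 2)) = Pow(Add(-1188, Add(-837, Rational(-1, 31))), Rational(1, 2)) = Pow(Add(-1188, Rational(-25948, 31)), Rational(1, 2)) = Pow(Rational(-62776, 31), Rational(1, 2)) = Mul(Rational(2, 31), I, Pow(486514, Rational(1, 2)))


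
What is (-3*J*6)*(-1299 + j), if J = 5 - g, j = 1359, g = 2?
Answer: -3240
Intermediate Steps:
J = 3 (J = 5 - 1*2 = 5 - 2 = 3)
(-3*J*6)*(-1299 + j) = (-3*3*6)*(-1299 + 1359) = -9*6*60 = -54*60 = -3240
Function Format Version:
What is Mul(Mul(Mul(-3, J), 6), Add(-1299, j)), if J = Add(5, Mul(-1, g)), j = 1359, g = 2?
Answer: -3240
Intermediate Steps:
J = 3 (J = Add(5, Mul(-1, 2)) = Add(5, -2) = 3)
Mul(Mul(Mul(-3, J), 6), Add(-1299, j)) = Mul(Mul(Mul(-3, 3), 6), Add(-1299, 1359)) = Mul(Mul(-9, 6), 60) = Mul(-54, 60) = -3240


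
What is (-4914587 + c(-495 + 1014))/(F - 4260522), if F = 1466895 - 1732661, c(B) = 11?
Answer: 307161/282893 ≈ 1.0858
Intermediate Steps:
F = -265766
(-4914587 + c(-495 + 1014))/(F - 4260522) = (-4914587 + 11)/(-265766 - 4260522) = -4914576/(-4526288) = -4914576*(-1/4526288) = 307161/282893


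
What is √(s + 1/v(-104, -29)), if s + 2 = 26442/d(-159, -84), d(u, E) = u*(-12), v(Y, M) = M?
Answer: √111730678/3074 ≈ 3.4386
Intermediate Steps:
d(u, E) = -12*u
s = 1257/106 (s = -2 + 26442/((-12*(-159))) = -2 + 26442/1908 = -2 + 26442*(1/1908) = -2 + 1469/106 = 1257/106 ≈ 11.858)
√(s + 1/v(-104, -29)) = √(1257/106 + 1/(-29)) = √(1257/106 - 1/29) = √(36347/3074) = √111730678/3074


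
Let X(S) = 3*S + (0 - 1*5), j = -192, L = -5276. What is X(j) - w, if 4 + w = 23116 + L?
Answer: -18417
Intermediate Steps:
X(S) = -5 + 3*S (X(S) = 3*S + (0 - 5) = 3*S - 5 = -5 + 3*S)
w = 17836 (w = -4 + (23116 - 5276) = -4 + 17840 = 17836)
X(j) - w = (-5 + 3*(-192)) - 1*17836 = (-5 - 576) - 17836 = -581 - 17836 = -18417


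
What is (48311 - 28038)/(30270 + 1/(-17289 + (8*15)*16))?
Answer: 311575737/465219629 ≈ 0.66974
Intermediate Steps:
(48311 - 28038)/(30270 + 1/(-17289 + (8*15)*16)) = 20273/(30270 + 1/(-17289 + 120*16)) = 20273/(30270 + 1/(-17289 + 1920)) = 20273/(30270 + 1/(-15369)) = 20273/(30270 - 1/15369) = 20273/(465219629/15369) = 20273*(15369/465219629) = 311575737/465219629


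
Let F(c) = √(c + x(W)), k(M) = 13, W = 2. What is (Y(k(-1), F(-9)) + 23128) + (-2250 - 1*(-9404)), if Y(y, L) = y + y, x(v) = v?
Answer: 30308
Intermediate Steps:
F(c) = √(2 + c) (F(c) = √(c + 2) = √(2 + c))
Y(y, L) = 2*y
(Y(k(-1), F(-9)) + 23128) + (-2250 - 1*(-9404)) = (2*13 + 23128) + (-2250 - 1*(-9404)) = (26 + 23128) + (-2250 + 9404) = 23154 + 7154 = 30308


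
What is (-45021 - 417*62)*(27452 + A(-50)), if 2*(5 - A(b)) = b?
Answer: -1947786750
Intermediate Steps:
A(b) = 5 - b/2
(-45021 - 417*62)*(27452 + A(-50)) = (-45021 - 417*62)*(27452 + (5 - ½*(-50))) = (-45021 - 25854)*(27452 + (5 + 25)) = -70875*(27452 + 30) = -70875*27482 = -1947786750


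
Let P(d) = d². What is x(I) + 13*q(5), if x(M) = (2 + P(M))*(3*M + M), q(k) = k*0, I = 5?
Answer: 540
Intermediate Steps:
q(k) = 0
x(M) = 4*M*(2 + M²) (x(M) = (2 + M²)*(3*M + M) = (2 + M²)*(4*M) = 4*M*(2 + M²))
x(I) + 13*q(5) = 4*5*(2 + 5²) + 13*0 = 4*5*(2 + 25) + 0 = 4*5*27 + 0 = 540 + 0 = 540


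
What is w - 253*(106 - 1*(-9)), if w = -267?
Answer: -29362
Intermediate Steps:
w - 253*(106 - 1*(-9)) = -267 - 253*(106 - 1*(-9)) = -267 - 253*(106 + 9) = -267 - 253*115 = -267 - 29095 = -29362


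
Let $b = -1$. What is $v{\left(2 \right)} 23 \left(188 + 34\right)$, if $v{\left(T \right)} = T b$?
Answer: $-10212$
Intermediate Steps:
$v{\left(T \right)} = - T$ ($v{\left(T \right)} = T \left(-1\right) = - T$)
$v{\left(2 \right)} 23 \left(188 + 34\right) = \left(-1\right) 2 \cdot 23 \left(188 + 34\right) = \left(-2\right) 23 \cdot 222 = \left(-46\right) 222 = -10212$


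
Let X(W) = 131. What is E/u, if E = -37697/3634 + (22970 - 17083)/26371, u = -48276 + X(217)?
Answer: 42291923/200601823610 ≈ 0.00021083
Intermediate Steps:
u = -48145 (u = -48276 + 131 = -48145)
E = -42291923/4166618 (E = -37697*1/3634 + 5887*(1/26371) = -1639/158 + 5887/26371 = -42291923/4166618 ≈ -10.150)
E/u = -42291923/4166618/(-48145) = -42291923/4166618*(-1/48145) = 42291923/200601823610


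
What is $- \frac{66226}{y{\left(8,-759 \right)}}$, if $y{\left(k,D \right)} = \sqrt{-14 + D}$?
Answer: $\frac{66226 i \sqrt{773}}{773} \approx 2382.0 i$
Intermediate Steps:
$- \frac{66226}{y{\left(8,-759 \right)}} = - \frac{66226}{\sqrt{-14 - 759}} = - \frac{66226}{\sqrt{-773}} = - \frac{66226}{i \sqrt{773}} = - 66226 \left(- \frac{i \sqrt{773}}{773}\right) = - \frac{\left(-66226\right) i \sqrt{773}}{773} = \frac{66226 i \sqrt{773}}{773}$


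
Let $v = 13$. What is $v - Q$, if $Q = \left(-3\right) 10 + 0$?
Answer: $43$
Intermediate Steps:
$Q = -30$ ($Q = -30 + 0 = -30$)
$v - Q = 13 - -30 = 13 + 30 = 43$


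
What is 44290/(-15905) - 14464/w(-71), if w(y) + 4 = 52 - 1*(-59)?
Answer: -46957790/340367 ≈ -137.96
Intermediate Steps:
w(y) = 107 (w(y) = -4 + (52 - 1*(-59)) = -4 + (52 + 59) = -4 + 111 = 107)
44290/(-15905) - 14464/w(-71) = 44290/(-15905) - 14464/107 = 44290*(-1/15905) - 14464*1/107 = -8858/3181 - 14464/107 = -46957790/340367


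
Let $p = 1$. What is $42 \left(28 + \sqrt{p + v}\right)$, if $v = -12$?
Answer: $1176 + 42 i \sqrt{11} \approx 1176.0 + 139.3 i$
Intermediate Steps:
$42 \left(28 + \sqrt{p + v}\right) = 42 \left(28 + \sqrt{1 - 12}\right) = 42 \left(28 + \sqrt{-11}\right) = 42 \left(28 + i \sqrt{11}\right) = 1176 + 42 i \sqrt{11}$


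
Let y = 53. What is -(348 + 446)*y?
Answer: -42082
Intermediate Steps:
-(348 + 446)*y = -(348 + 446)*53 = -794*53 = -1*42082 = -42082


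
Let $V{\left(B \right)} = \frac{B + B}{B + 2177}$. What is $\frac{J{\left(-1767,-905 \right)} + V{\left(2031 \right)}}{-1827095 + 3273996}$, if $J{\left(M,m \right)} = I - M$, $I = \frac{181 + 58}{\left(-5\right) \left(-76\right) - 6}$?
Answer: $\frac{695853841}{569280304648} \approx 0.0012223$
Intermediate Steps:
$I = \frac{239}{374}$ ($I = \frac{239}{380 - 6} = \frac{239}{374} \approx 0.63904$)
$V{\left(B \right)} = \frac{2 B}{2177 + B}$
$J{\left(M,m \right)} = \frac{239}{374} - M$
$\frac{J{\left(-1767,-905 \right)} + V{\left(2031 \right)}}{-1827095 + 3273996} = \frac{\left(\frac{239}{374} - -1767\right) + 2 \cdot 2031 \frac{1}{2177 + 2031}}{-1827095 + 3273996} = \frac{\left(\frac{239}{374} + 1767\right) + 2 \cdot 2031 \cdot \frac{1}{4208}}{1446901} = \left(\frac{661097}{374} + 2 \cdot 2031 \cdot \frac{1}{4208}\right) \frac{1}{1446901} = \left(\frac{661097}{374} + \frac{2031}{2104}\right) \frac{1}{1446901} = \frac{695853841}{393448} \cdot \frac{1}{1446901} = \frac{695853841}{569280304648}$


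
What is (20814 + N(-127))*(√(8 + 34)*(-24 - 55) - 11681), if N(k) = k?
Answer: -241644847 - 1634273*√42 ≈ -2.5224e+8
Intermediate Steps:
(20814 + N(-127))*(√(8 + 34)*(-24 - 55) - 11681) = (20814 - 127)*(√(8 + 34)*(-24 - 55) - 11681) = 20687*(√42*(-79) - 11681) = 20687*(-79*√42 - 11681) = 20687*(-11681 - 79*√42) = -241644847 - 1634273*√42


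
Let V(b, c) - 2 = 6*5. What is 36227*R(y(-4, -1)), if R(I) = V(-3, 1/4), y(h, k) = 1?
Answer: 1159264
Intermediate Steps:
V(b, c) = 32 (V(b, c) = 2 + 6*5 = 2 + 30 = 32)
R(I) = 32
36227*R(y(-4, -1)) = 36227*32 = 1159264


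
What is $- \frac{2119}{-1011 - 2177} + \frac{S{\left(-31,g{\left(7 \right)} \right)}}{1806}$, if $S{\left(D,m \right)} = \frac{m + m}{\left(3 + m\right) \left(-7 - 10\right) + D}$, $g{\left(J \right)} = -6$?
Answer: $\frac{3187501}{4797940} \approx 0.66435$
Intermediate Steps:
$S{\left(D,m \right)} = \frac{2 m}{-51 + D - 17 m}$ ($S{\left(D,m \right)} = \frac{2 m}{\left(3 + m\right) \left(-17\right) + D} = \frac{2 m}{\left(-51 - 17 m\right) + D} = \frac{2 m}{-51 + D - 17 m}$)
$- \frac{2119}{-1011 - 2177} + \frac{S{\left(-31,g{\left(7 \right)} \right)}}{1806} = - \frac{2119}{-1011 - 2177} + \frac{\left(-2\right) \left(-6\right) \frac{1}{51 - -31 + 17 \left(-6\right)}}{1806} = - \frac{2119}{-3188} + \left(-2\right) \left(-6\right) \frac{1}{51 + 31 - 102} \cdot \frac{1}{1806} = \left(-2119\right) \left(- \frac{1}{3188}\right) + \left(-2\right) \left(-6\right) \frac{1}{-20} \cdot \frac{1}{1806} = \frac{2119}{3188} + \left(-2\right) \left(-6\right) \left(- \frac{1}{20}\right) \frac{1}{1806} = \frac{2119}{3188} - \frac{1}{3010} = \frac{3187501}{4797940}$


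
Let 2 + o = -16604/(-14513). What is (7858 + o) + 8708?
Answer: 240409936/14513 ≈ 16565.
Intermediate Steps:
o = -12422/14513 (o = -2 - 16604/(-14513) = -2 - 16604*(-1/14513) = -2 + 16604/14513 = -12422/14513 ≈ -0.85592)
(7858 + o) + 8708 = (7858 - 12422/14513) + 8708 = 114030732/14513 + 8708 = 240409936/14513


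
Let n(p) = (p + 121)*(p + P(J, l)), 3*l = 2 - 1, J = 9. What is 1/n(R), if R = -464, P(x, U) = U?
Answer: 3/477113 ≈ 6.2878e-6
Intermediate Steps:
l = ⅓ (l = (2 - 1)/3 = (⅓)*1 = ⅓ ≈ 0.33333)
n(p) = (121 + p)*(⅓ + p) (n(p) = (p + 121)*(p + ⅓) = (121 + p)*(⅓ + p))
1/n(R) = 1/(121/3 + (-464)² + (364/3)*(-464)) = 1/(121/3 + 215296 - 168896/3) = 1/(477113/3) = 3/477113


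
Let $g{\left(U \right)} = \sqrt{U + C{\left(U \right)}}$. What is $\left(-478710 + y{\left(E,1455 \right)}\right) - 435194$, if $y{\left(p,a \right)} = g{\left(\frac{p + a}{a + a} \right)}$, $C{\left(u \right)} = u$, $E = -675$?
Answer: $-913904 + \frac{2 \sqrt{1261}}{97} \approx -9.139 \cdot 10^{5}$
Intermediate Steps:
$g{\left(U \right)} = \sqrt{2} \sqrt{U}$ ($g{\left(U \right)} = \sqrt{U + U} = \sqrt{2 U} = \sqrt{2} \sqrt{U}$)
$y{\left(p,a \right)} = \sqrt{\frac{a + p}{a}}$ ($y{\left(p,a \right)} = \sqrt{2} \sqrt{\frac{p + a}{a + a}} = \sqrt{2} \sqrt{\frac{a + p}{2 a}} = \sqrt{2} \frac{\sqrt{2} \sqrt{\frac{a + p}{a}}}{2} = \sqrt{\frac{a + p}{a}}$)
$\left(-478710 + y{\left(E,1455 \right)}\right) - 435194 = \left(-478710 + \sqrt{\frac{1455 - 675}{1455}}\right) - 435194 = \left(-478710 + \sqrt{\frac{1}{1455} \cdot 780}\right) - 435194 = \left(-478710 + \sqrt{\frac{52}{97}}\right) - 435194 = \left(-478710 + \frac{2 \sqrt{1261}}{97}\right) - 435194 = -913904 + \frac{2 \sqrt{1261}}{97}$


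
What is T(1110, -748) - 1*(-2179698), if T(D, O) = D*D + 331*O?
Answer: 3164210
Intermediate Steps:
T(D, O) = D² + 331*O
T(1110, -748) - 1*(-2179698) = (1110² + 331*(-748)) - 1*(-2179698) = (1232100 - 247588) + 2179698 = 984512 + 2179698 = 3164210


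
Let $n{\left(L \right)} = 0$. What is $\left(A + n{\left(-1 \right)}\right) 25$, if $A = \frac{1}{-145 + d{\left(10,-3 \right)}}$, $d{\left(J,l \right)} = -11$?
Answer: $- \frac{25}{156} \approx -0.16026$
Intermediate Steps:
$A = - \frac{1}{156}$ ($A = \frac{1}{-145 - 11} = \frac{1}{-156} = - \frac{1}{156} \approx -0.0064103$)
$\left(A + n{\left(-1 \right)}\right) 25 = \left(- \frac{1}{156} + 0\right) 25 = \left(- \frac{1}{156}\right) 25 = - \frac{25}{156}$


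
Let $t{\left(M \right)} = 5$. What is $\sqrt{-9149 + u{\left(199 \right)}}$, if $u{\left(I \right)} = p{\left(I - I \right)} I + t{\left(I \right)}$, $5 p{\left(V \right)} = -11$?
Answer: $\frac{i \sqrt{239545}}{5} \approx 97.887 i$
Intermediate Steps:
$p{\left(V \right)} = - \frac{11}{5}$ ($p{\left(V \right)} = \frac{1}{5} \left(-11\right) = - \frac{11}{5}$)
$u{\left(I \right)} = 5 - \frac{11 I}{5}$ ($u{\left(I \right)} = - \frac{11 I}{5} + 5 = 5 - \frac{11 I}{5}$)
$\sqrt{-9149 + u{\left(199 \right)}} = \sqrt{-9149 + \left(5 - \frac{2189}{5}\right)} = \sqrt{-9149 - \frac{2164}{5}} = \sqrt{- \frac{47909}{5}} = \frac{i \sqrt{239545}}{5}$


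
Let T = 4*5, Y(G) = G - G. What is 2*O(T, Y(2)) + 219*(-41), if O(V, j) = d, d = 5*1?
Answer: -8969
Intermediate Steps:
Y(G) = 0
d = 5
T = 20
O(V, j) = 5
2*O(T, Y(2)) + 219*(-41) = 2*5 + 219*(-41) = 10 - 8979 = -8969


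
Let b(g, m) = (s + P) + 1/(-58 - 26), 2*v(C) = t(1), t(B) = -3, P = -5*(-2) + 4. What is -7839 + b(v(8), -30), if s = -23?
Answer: -659233/84 ≈ -7848.0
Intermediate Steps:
P = 14 (P = 10 + 4 = 14)
v(C) = -3/2 (v(C) = (½)*(-3) = -3/2)
b(g, m) = -757/84 (b(g, m) = (-23 + 14) + 1/(-58 - 26) = -9 + 1/(-84) = -9 - 1/84 = -757/84)
-7839 + b(v(8), -30) = -7839 - 757/84 = -659233/84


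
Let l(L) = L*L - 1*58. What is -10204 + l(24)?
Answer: -9686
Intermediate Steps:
l(L) = -58 + L² (l(L) = L² - 58 = -58 + L²)
-10204 + l(24) = -10204 + (-58 + 24²) = -10204 + (-58 + 576) = -10204 + 518 = -9686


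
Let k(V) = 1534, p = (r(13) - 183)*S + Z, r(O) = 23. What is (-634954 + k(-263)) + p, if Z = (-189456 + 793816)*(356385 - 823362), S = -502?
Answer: -282222772820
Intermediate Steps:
Z = -282222219720 (Z = 604360*(-466977) = -282222219720)
p = -282222139400 (p = (23 - 183)*(-502) - 282222219720 = -160*(-502) - 282222219720 = 80320 - 282222219720 = -282222139400)
(-634954 + k(-263)) + p = (-634954 + 1534) - 282222139400 = -633420 - 282222139400 = -282222772820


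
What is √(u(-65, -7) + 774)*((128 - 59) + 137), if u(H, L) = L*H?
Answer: 206*√1229 ≈ 7221.8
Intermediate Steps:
u(H, L) = H*L
√(u(-65, -7) + 774)*((128 - 59) + 137) = √(-65*(-7) + 774)*((128 - 59) + 137) = √(455 + 774)*(69 + 137) = √1229*206 = 206*√1229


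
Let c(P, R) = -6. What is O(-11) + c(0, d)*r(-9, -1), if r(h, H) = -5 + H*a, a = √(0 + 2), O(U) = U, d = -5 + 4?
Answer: 19 + 6*√2 ≈ 27.485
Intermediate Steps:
d = -1
a = √2 ≈ 1.4142
r(h, H) = -5 + H*√2
O(-11) + c(0, d)*r(-9, -1) = -11 - 6*(-5 - √2) = -11 + (30 + 6*√2) = 19 + 6*√2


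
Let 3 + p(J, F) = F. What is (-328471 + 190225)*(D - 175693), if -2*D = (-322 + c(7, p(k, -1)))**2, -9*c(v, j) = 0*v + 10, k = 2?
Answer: 850644457930/27 ≈ 3.1505e+10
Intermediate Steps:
p(J, F) = -3 + F
c(v, j) = -10/9 (c(v, j) = -(0*v + 10)/9 = -(0 + 10)/9 = -1/9*10 = -10/9)
D = -4228232/81 (D = -(-322 - 10/9)**2/2 = -(-2908/9)**2/2 = -1/2*8456464/81 = -4228232/81 ≈ -52200.)
(-328471 + 190225)*(D - 175693) = (-328471 + 190225)*(-4228232/81 - 175693) = -138246*(-18459365/81) = 850644457930/27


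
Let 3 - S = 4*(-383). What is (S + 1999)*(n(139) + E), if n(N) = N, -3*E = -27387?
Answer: 32753112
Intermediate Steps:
S = 1535 (S = 3 - 4*(-383) = 3 - 1*(-1532) = 3 + 1532 = 1535)
E = 9129 (E = -⅓*(-27387) = 9129)
(S + 1999)*(n(139) + E) = (1535 + 1999)*(139 + 9129) = 3534*9268 = 32753112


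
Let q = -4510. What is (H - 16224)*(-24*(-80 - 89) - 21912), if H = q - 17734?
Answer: 686884608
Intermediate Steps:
H = -22244 (H = -4510 - 17734 = -22244)
(H - 16224)*(-24*(-80 - 89) - 21912) = (-22244 - 16224)*(-24*(-80 - 89) - 21912) = -38468*(-24*(-169) - 21912) = -38468*(4056 - 21912) = -38468*(-17856) = 686884608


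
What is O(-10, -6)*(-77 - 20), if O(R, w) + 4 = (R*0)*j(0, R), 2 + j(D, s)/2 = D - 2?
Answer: 388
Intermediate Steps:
j(D, s) = -8 + 2*D (j(D, s) = -4 + 2*(D - 2) = -4 + 2*(-2 + D) = -4 + (-4 + 2*D) = -8 + 2*D)
O(R, w) = -4 (O(R, w) = -4 + (R*0)*(-8 + 2*0) = -4 + 0*(-8 + 0) = -4 + 0*(-8) = -4 + 0 = -4)
O(-10, -6)*(-77 - 20) = -4*(-77 - 20) = -4*(-97) = 388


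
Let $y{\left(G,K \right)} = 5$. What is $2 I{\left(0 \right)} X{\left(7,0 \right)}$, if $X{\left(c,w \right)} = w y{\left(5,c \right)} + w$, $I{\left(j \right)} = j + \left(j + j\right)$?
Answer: $0$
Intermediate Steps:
$I{\left(j \right)} = 3 j$ ($I{\left(j \right)} = j + 2 j = 3 j$)
$X{\left(c,w \right)} = 6 w$ ($X{\left(c,w \right)} = w 5 + w = 5 w + w = 6 w$)
$2 I{\left(0 \right)} X{\left(7,0 \right)} = 2 \cdot 3 \cdot 0 \cdot 6 \cdot 0 = 2 \cdot 0 \cdot 0 = 0 \cdot 0 = 0$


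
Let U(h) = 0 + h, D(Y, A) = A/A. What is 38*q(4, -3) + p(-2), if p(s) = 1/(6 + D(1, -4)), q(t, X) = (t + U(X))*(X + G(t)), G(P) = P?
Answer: 267/7 ≈ 38.143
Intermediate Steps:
D(Y, A) = 1
U(h) = h
q(t, X) = (X + t)² (q(t, X) = (t + X)*(X + t) = (X + t)*(X + t) = (X + t)²)
p(s) = ⅐ (p(s) = 1/(6 + 1) = 1/7 = ⅐)
38*q(4, -3) + p(-2) = 38*((-3)² + 4² + 2*(-3)*4) + ⅐ = 38*(9 + 16 - 24) + ⅐ = 38*1 + ⅐ = 38 + ⅐ = 267/7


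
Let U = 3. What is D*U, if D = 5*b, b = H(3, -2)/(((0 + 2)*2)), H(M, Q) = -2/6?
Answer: -5/4 ≈ -1.2500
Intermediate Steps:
H(M, Q) = -⅓ (H(M, Q) = -2*⅙ = -⅓)
b = -1/12 (b = -1/(2*(0 + 2))/3 = -1/(3*(2*2)) = -⅓/4 = -⅓*¼ = -1/12 ≈ -0.083333)
D = -5/12 (D = 5*(-1/12) = -5/12 ≈ -0.41667)
D*U = -5/12*3 = -5/4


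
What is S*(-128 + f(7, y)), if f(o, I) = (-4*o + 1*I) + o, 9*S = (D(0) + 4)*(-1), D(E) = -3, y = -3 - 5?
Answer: 157/9 ≈ 17.444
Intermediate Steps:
y = -8
S = -⅑ (S = ((-3 + 4)*(-1))/9 = (1*(-1))/9 = (⅑)*(-1) = -⅑ ≈ -0.11111)
f(o, I) = I - 3*o (f(o, I) = (-4*o + I) + o = (I - 4*o) + o = I - 3*o)
S*(-128 + f(7, y)) = -(-128 + (-8 - 3*7))/9 = -(-128 + (-8 - 21))/9 = -(-128 - 29)/9 = -⅑*(-157) = 157/9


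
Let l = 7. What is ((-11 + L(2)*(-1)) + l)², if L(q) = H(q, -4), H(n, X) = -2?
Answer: 4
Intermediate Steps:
L(q) = -2
((-11 + L(2)*(-1)) + l)² = ((-11 - 2*(-1)) + 7)² = ((-11 + 2) + 7)² = (-9 + 7)² = (-2)² = 4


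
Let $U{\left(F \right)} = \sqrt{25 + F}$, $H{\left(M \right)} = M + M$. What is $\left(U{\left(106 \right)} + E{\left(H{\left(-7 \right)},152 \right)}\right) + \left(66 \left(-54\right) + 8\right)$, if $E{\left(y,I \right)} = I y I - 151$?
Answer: $-327163 + \sqrt{131} \approx -3.2715 \cdot 10^{5}$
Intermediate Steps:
$H{\left(M \right)} = 2 M$
$E{\left(y,I \right)} = -151 + y I^{2}$ ($E{\left(y,I \right)} = y I^{2} - 151 = -151 + y I^{2}$)
$\left(U{\left(106 \right)} + E{\left(H{\left(-7 \right)},152 \right)}\right) + \left(66 \left(-54\right) + 8\right) = \left(\sqrt{25 + 106} + \left(-151 + 2 \left(-7\right) 152^{2}\right)\right) + \left(66 \left(-54\right) + 8\right) = \left(\sqrt{131} - 323607\right) + \left(-3564 + 8\right) = \left(\sqrt{131} - 323607\right) - 3556 = \left(-323607 + \sqrt{131}\right) - 3556 = -327163 + \sqrt{131}$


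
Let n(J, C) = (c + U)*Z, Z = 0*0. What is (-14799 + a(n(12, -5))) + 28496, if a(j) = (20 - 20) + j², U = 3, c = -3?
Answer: 13697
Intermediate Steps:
Z = 0
n(J, C) = 0 (n(J, C) = (-3 + 3)*0 = 0*0 = 0)
a(j) = j² (a(j) = 0 + j² = j²)
(-14799 + a(n(12, -5))) + 28496 = (-14799 + 0²) + 28496 = (-14799 + 0) + 28496 = -14799 + 28496 = 13697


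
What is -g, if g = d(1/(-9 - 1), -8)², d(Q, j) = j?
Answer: -64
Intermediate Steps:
g = 64 (g = (-8)² = 64)
-g = -1*64 = -64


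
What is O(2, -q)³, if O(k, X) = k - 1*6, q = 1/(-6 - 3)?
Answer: -64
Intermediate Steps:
q = -⅑ (q = 1/(-9) = -⅑ ≈ -0.11111)
O(k, X) = -6 + k (O(k, X) = k - 6 = -6 + k)
O(2, -q)³ = (-6 + 2)³ = (-4)³ = -64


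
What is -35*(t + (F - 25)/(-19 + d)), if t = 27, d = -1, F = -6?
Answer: -3997/4 ≈ -999.25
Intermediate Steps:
-35*(t + (F - 25)/(-19 + d)) = -35*(27 + (-6 - 25)/(-19 - 1)) = -35*(27 - 31/(-20)) = -35*(27 - 31*(-1/20)) = -35*(27 + 31/20) = -35*571/20 = -3997/4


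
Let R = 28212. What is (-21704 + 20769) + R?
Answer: 27277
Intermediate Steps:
(-21704 + 20769) + R = (-21704 + 20769) + 28212 = -935 + 28212 = 27277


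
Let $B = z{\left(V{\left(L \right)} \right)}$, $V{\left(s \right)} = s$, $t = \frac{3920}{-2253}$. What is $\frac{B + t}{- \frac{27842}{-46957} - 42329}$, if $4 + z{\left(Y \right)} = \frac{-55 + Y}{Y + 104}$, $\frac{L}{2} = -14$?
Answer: $\frac{54931754267}{340335343103508} \approx 0.0001614$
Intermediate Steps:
$L = -28$ ($L = 2 \left(-14\right) = -28$)
$t = - \frac{3920}{2253}$ ($t = 3920 \left(- \frac{1}{2253}\right) = - \frac{3920}{2253} \approx -1.7399$)
$z{\left(Y \right)} = -4 + \frac{-55 + Y}{104 + Y}$ ($z{\left(Y \right)} = -4 + \frac{-55 + Y}{Y + 104} = -4 + \frac{-55 + Y}{104 + Y}$)
$B = - \frac{387}{76}$ ($B = \frac{3 \left(-157 - -28\right)}{104 - 28} = \frac{3 \left(-157 + 28\right)}{76} = 3 \cdot \frac{1}{76} \left(-129\right) = - \frac{387}{76} \approx -5.0921$)
$\frac{B + t}{- \frac{27842}{-46957} - 42329} = \frac{- \frac{387}{76} - \frac{3920}{2253}}{- \frac{27842}{-46957} - 42329} = - \frac{1169831}{171228 \left(\left(-27842\right) \left(- \frac{1}{46957}\right) - 42329\right)} = - \frac{1169831}{171228 \left(\frac{27842}{46957} - 42329\right)} = - \frac{1169831}{171228 \left(- \frac{1987615011}{46957}\right)} = \left(- \frac{1169831}{171228}\right) \left(- \frac{46957}{1987615011}\right) = \frac{54931754267}{340335343103508}$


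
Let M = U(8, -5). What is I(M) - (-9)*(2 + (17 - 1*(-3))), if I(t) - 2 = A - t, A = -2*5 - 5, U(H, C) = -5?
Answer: 190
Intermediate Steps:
A = -15 (A = -10 - 5 = -15)
M = -5
I(t) = -13 - t (I(t) = 2 + (-15 - t) = -13 - t)
I(M) - (-9)*(2 + (17 - 1*(-3))) = (-13 - 1*(-5)) - (-9)*(2 + (17 - 1*(-3))) = (-13 + 5) - (-9)*(2 + (17 + 3)) = -8 - (-9)*(2 + 20) = -8 - (-9)*22 = -8 - 1*(-198) = -8 + 198 = 190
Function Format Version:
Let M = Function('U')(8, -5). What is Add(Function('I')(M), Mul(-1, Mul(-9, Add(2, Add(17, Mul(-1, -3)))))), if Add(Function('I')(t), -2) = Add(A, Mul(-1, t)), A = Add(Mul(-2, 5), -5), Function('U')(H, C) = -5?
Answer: 190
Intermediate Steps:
A = -15 (A = Add(-10, -5) = -15)
M = -5
Function('I')(t) = Add(-13, Mul(-1, t)) (Function('I')(t) = Add(2, Add(-15, Mul(-1, t))) = Add(-13, Mul(-1, t)))
Add(Function('I')(M), Mul(-1, Mul(-9, Add(2, Add(17, Mul(-1, -3)))))) = Add(Add(-13, Mul(-1, -5)), Mul(-1, Mul(-9, Add(2, Add(17, Mul(-1, -3)))))) = Add(Add(-13, 5), Mul(-1, Mul(-9, Add(2, Add(17, 3))))) = Add(-8, Mul(-1, Mul(-9, Add(2, 20)))) = Add(-8, Mul(-1, Mul(-9, 22))) = Add(-8, Mul(-1, -198)) = Add(-8, 198) = 190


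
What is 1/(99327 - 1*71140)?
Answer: 1/28187 ≈ 3.5477e-5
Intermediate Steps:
1/(99327 - 1*71140) = 1/(99327 - 71140) = 1/28187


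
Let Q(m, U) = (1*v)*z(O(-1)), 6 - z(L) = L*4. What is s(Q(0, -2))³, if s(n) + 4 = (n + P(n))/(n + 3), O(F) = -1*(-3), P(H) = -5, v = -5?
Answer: -1225043/35937 ≈ -34.089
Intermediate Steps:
O(F) = 3
z(L) = 6 - 4*L (z(L) = 6 - L*4 = 6 - 4*L)
Q(m, U) = 30 (Q(m, U) = (1*(-5))*(6 - 4*3) = -5*(6 - 12) = -5*(-6) = 30)
s(n) = -4 + (-5 + n)/(3 + n) (s(n) = -4 + (n - 5)/(n + 3) = -4 + (-5 + n)/(3 + n))
s(Q(0, -2))³ = ((-17 - 3*30)/(3 + 30))³ = ((-17 - 90)/33)³ = ((1/33)*(-107))³ = (-107/33)³ = -1225043/35937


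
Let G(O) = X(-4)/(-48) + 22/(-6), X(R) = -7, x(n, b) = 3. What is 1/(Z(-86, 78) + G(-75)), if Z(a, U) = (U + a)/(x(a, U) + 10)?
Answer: -624/2581 ≈ -0.24177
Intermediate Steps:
G(O) = -169/48 (G(O) = -7/(-48) + 22/(-6) = -7*(-1/48) + 22*(-⅙) = 7/48 - 11/3 = -169/48)
Z(a, U) = U/13 + a/13 (Z(a, U) = (U + a)/(3 + 10) = (U + a)/13 = (U + a)*(1/13) = U/13 + a/13)
1/(Z(-86, 78) + G(-75)) = 1/(((1/13)*78 + (1/13)*(-86)) - 169/48) = 1/((6 - 86/13) - 169/48) = 1/(-8/13 - 169/48) = 1/(-2581/624) = -624/2581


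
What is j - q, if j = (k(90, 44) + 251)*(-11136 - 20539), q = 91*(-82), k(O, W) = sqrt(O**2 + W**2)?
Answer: -7942963 - 63350*sqrt(2509) ≈ -1.1116e+7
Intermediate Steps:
q = -7462
j = -7950425 - 63350*sqrt(2509) (j = (sqrt(90**2 + 44**2) + 251)*(-11136 - 20539) = (sqrt(8100 + 1936) + 251)*(-31675) = (sqrt(10036) + 251)*(-31675) = (2*sqrt(2509) + 251)*(-31675) = (251 + 2*sqrt(2509))*(-31675) = -7950425 - 63350*sqrt(2509) ≈ -1.1124e+7)
j - q = (-7950425 - 63350*sqrt(2509)) - 1*(-7462) = (-7950425 - 63350*sqrt(2509)) + 7462 = -7942963 - 63350*sqrt(2509)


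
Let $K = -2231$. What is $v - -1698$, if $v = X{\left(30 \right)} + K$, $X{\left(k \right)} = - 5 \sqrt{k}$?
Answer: $-533 - 5 \sqrt{30} \approx -560.39$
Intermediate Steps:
$v = -2231 - 5 \sqrt{30}$ ($v = - 5 \sqrt{30} - 2231 = -2231 - 5 \sqrt{30} \approx -2258.4$)
$v - -1698 = \left(-2231 - 5 \sqrt{30}\right) - -1698 = \left(-2231 - 5 \sqrt{30}\right) + 1698 = -533 - 5 \sqrt{30}$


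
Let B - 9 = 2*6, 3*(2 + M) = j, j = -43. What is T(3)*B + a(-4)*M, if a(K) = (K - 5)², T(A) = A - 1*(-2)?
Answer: -1218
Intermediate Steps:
T(A) = 2 + A (T(A) = A + 2 = 2 + A)
a(K) = (-5 + K)²
M = -49/3 (M = -2 + (⅓)*(-43) = -2 - 43/3 = -49/3 ≈ -16.333)
B = 21 (B = 9 + 2*6 = 9 + 12 = 21)
T(3)*B + a(-4)*M = (2 + 3)*21 + (-5 - 4)²*(-49/3) = 5*21 + (-9)²*(-49/3) = 105 + 81*(-49/3) = 105 - 1323 = -1218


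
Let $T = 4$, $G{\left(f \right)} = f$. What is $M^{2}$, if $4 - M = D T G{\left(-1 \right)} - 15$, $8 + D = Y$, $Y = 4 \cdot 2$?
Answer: $361$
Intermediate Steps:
$Y = 8$
$D = 0$ ($D = -8 + 8 = 0$)
$M = 19$ ($M = 4 - \left(0 \cdot 4 \left(-1\right) - 15\right) = 4 - \left(0 \left(-1\right) - 15\right) = 4 - \left(0 - 15\right) = 4 - -15 = 4 + 15 = 19$)
$M^{2} = 19^{2} = 361$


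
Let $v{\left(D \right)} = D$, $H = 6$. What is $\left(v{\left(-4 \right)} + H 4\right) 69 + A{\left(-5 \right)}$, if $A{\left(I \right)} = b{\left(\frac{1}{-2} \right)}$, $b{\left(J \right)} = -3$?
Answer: $1377$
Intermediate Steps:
$A{\left(I \right)} = -3$
$\left(v{\left(-4 \right)} + H 4\right) 69 + A{\left(-5 \right)} = \left(-4 + 6 \cdot 4\right) 69 - 3 = \left(-4 + 24\right) 69 - 3 = 20 \cdot 69 - 3 = 1380 - 3 = 1377$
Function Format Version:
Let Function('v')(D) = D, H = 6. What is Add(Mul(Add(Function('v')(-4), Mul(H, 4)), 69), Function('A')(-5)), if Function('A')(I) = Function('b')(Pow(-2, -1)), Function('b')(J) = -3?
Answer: 1377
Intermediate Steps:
Function('A')(I) = -3
Add(Mul(Add(Function('v')(-4), Mul(H, 4)), 69), Function('A')(-5)) = Add(Mul(Add(-4, Mul(6, 4)), 69), -3) = Add(Mul(Add(-4, 24), 69), -3) = Add(Mul(20, 69), -3) = Add(1380, -3) = 1377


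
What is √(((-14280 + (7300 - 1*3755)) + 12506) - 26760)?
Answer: I*√24989 ≈ 158.08*I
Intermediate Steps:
√(((-14280 + (7300 - 1*3755)) + 12506) - 26760) = √(((-14280 + (7300 - 3755)) + 12506) - 26760) = √(((-14280 + 3545) + 12506) - 26760) = √((-10735 + 12506) - 26760) = √(1771 - 26760) = √(-24989) = I*√24989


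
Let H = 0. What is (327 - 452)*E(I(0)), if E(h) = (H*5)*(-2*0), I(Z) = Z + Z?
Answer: 0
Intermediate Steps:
I(Z) = 2*Z
E(h) = 0 (E(h) = (0*5)*(-2*0) = 0*0 = 0)
(327 - 452)*E(I(0)) = (327 - 452)*0 = -125*0 = 0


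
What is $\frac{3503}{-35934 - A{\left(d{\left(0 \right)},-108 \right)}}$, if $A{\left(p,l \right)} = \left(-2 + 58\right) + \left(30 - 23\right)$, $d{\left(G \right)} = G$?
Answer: $- \frac{3503}{35997} \approx -0.097314$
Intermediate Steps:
$A{\left(p,l \right)} = 63$ ($A{\left(p,l \right)} = 56 + 7 = 63$)
$\frac{3503}{-35934 - A{\left(d{\left(0 \right)},-108 \right)}} = \frac{3503}{-35934 - 63} = \frac{3503}{-35997} = 3503 \left(- \frac{1}{35997}\right) = - \frac{3503}{35997}$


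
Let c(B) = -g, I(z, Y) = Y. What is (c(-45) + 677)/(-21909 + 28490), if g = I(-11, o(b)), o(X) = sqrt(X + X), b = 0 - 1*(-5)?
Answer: 677/6581 - sqrt(10)/6581 ≈ 0.10239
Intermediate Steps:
b = 5 (b = 0 + 5 = 5)
o(X) = sqrt(2)*sqrt(X) (o(X) = sqrt(2*X) = sqrt(2)*sqrt(X))
g = sqrt(10) (g = sqrt(2)*sqrt(5) = sqrt(10) ≈ 3.1623)
c(B) = -sqrt(10)
(c(-45) + 677)/(-21909 + 28490) = (-sqrt(10) + 677)/(-21909 + 28490) = (677 - sqrt(10))/6581 = (677 - sqrt(10))*(1/6581) = 677/6581 - sqrt(10)/6581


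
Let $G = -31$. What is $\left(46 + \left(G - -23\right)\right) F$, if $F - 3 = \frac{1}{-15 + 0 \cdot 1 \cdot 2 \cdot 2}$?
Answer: $\frac{1672}{15} \approx 111.47$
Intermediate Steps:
$F = \frac{44}{15}$ ($F = 3 + \frac{1}{-15 + 0 \cdot 1 \cdot 2 \cdot 2} = 3 + \frac{1}{-15 + 0 \cdot 2 \cdot 2} = 3 + \frac{1}{-15 + 0 \cdot 2} = 3 + \frac{1}{-15 + 0} = 3 + \frac{1}{-15} = 3 - \frac{1}{15} = \frac{44}{15} \approx 2.9333$)
$\left(46 + \left(G - -23\right)\right) F = \left(46 - 8\right) \frac{44}{15} = 38 \cdot \frac{44}{15} = \frac{1672}{15}$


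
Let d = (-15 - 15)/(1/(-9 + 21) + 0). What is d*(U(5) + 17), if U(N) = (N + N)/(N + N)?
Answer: -6480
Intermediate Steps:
U(N) = 1 (U(N) = (2*N)/((2*N)) = (2*N)*(1/(2*N)) = 1)
d = -360 (d = -30/(1/12 + 0) = -30/1/12 = -30*12 = -360)
d*(U(5) + 17) = -360*(1 + 17) = -360*18 = -6480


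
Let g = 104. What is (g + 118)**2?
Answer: 49284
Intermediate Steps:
(g + 118)**2 = (104 + 118)**2 = 222**2 = 49284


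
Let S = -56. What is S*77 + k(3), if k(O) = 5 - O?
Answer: -4310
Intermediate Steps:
S*77 + k(3) = -56*77 + (5 - 1*3) = -4312 + (5 - 3) = -4312 + 2 = -4310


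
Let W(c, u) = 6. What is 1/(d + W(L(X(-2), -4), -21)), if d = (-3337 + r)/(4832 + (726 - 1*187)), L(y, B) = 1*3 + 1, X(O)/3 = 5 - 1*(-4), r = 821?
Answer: 5371/29710 ≈ 0.18078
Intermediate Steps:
X(O) = 27 (X(O) = 3*(5 - 1*(-4)) = 3*(5 + 4) = 3*9 = 27)
L(y, B) = 4 (L(y, B) = 3 + 1 = 4)
d = -2516/5371 (d = (-3337 + 821)/(4832 + (726 - 1*187)) = -2516/(4832 + (726 - 187)) = -2516/(4832 + 539) = -2516/5371 ≈ -0.46844)
1/(d + W(L(X(-2), -4), -21)) = 1/(-2516/5371 + 6) = 1/(29710/5371) = 5371/29710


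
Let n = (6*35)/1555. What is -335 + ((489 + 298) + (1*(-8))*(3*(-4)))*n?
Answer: -67099/311 ≈ -215.75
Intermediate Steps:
n = 42/311 (n = 210*(1/1555) = 42/311 ≈ 0.13505)
-335 + ((489 + 298) + (1*(-8))*(3*(-4)))*n = -335 + ((489 + 298) + (1*(-8))*(3*(-4)))*(42/311) = -335 + (787 - 8*(-12))*(42/311) = -335 + (787 + 96)*(42/311) = -335 + 883*(42/311) = -335 + 37086/311 = -67099/311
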